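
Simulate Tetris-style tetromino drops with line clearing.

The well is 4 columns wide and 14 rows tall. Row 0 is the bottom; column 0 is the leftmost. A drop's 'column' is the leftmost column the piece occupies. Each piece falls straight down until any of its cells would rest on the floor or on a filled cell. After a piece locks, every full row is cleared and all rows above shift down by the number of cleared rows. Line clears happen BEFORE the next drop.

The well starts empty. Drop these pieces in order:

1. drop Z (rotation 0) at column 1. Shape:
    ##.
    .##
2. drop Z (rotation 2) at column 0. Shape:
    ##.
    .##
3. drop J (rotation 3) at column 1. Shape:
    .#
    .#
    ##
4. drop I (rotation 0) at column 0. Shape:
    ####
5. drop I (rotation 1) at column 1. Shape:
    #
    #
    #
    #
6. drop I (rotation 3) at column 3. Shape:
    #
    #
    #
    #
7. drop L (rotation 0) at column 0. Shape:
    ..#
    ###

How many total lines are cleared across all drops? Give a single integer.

Drop 1: Z rot0 at col 1 lands with bottom-row=0; cleared 0 line(s) (total 0); column heights now [0 2 2 1], max=2
Drop 2: Z rot2 at col 0 lands with bottom-row=2; cleared 0 line(s) (total 0); column heights now [4 4 3 1], max=4
Drop 3: J rot3 at col 1 lands with bottom-row=4; cleared 0 line(s) (total 0); column heights now [4 5 7 1], max=7
Drop 4: I rot0 at col 0 lands with bottom-row=7; cleared 1 line(s) (total 1); column heights now [4 5 7 1], max=7
Drop 5: I rot1 at col 1 lands with bottom-row=5; cleared 0 line(s) (total 1); column heights now [4 9 7 1], max=9
Drop 6: I rot3 at col 3 lands with bottom-row=1; cleared 0 line(s) (total 1); column heights now [4 9 7 5], max=9
Drop 7: L rot0 at col 0 lands with bottom-row=9; cleared 0 line(s) (total 1); column heights now [10 10 11 5], max=11

Answer: 1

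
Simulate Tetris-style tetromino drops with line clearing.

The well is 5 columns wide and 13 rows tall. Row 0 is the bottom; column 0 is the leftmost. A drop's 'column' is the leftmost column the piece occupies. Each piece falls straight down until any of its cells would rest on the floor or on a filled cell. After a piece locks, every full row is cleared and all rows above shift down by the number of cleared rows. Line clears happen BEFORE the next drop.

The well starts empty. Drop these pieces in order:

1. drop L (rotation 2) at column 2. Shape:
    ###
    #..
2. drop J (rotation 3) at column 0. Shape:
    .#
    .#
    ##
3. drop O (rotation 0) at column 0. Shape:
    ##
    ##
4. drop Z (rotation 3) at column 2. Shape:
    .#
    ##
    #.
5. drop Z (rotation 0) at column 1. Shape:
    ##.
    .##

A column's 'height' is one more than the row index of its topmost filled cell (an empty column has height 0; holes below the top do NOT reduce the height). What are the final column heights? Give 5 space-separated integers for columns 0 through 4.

Drop 1: L rot2 at col 2 lands with bottom-row=0; cleared 0 line(s) (total 0); column heights now [0 0 2 2 2], max=2
Drop 2: J rot3 at col 0 lands with bottom-row=0; cleared 0 line(s) (total 0); column heights now [1 3 2 2 2], max=3
Drop 3: O rot0 at col 0 lands with bottom-row=3; cleared 0 line(s) (total 0); column heights now [5 5 2 2 2], max=5
Drop 4: Z rot3 at col 2 lands with bottom-row=2; cleared 0 line(s) (total 0); column heights now [5 5 4 5 2], max=5
Drop 5: Z rot0 at col 1 lands with bottom-row=5; cleared 0 line(s) (total 0); column heights now [5 7 7 6 2], max=7

Answer: 5 7 7 6 2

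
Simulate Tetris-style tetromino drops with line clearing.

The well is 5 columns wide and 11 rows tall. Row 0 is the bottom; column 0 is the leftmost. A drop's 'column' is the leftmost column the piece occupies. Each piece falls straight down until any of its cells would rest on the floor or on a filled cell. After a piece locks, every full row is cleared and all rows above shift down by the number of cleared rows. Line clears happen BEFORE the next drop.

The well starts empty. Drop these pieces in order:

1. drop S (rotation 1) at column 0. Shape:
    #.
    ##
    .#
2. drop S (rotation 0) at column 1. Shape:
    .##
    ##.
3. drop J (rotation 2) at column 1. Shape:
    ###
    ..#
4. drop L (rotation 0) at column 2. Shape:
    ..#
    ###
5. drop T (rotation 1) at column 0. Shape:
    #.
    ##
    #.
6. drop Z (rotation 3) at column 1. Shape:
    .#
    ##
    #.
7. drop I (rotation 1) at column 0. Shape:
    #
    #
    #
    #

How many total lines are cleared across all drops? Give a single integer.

Drop 1: S rot1 at col 0 lands with bottom-row=0; cleared 0 line(s) (total 0); column heights now [3 2 0 0 0], max=3
Drop 2: S rot0 at col 1 lands with bottom-row=2; cleared 0 line(s) (total 0); column heights now [3 3 4 4 0], max=4
Drop 3: J rot2 at col 1 lands with bottom-row=4; cleared 0 line(s) (total 0); column heights now [3 6 6 6 0], max=6
Drop 4: L rot0 at col 2 lands with bottom-row=6; cleared 0 line(s) (total 0); column heights now [3 6 7 7 8], max=8
Drop 5: T rot1 at col 0 lands with bottom-row=5; cleared 1 line(s) (total 1); column heights now [7 6 6 6 7], max=7
Drop 6: Z rot3 at col 1 lands with bottom-row=6; cleared 0 line(s) (total 1); column heights now [7 8 9 6 7], max=9
Drop 7: I rot1 at col 0 lands with bottom-row=7; cleared 0 line(s) (total 1); column heights now [11 8 9 6 7], max=11

Answer: 1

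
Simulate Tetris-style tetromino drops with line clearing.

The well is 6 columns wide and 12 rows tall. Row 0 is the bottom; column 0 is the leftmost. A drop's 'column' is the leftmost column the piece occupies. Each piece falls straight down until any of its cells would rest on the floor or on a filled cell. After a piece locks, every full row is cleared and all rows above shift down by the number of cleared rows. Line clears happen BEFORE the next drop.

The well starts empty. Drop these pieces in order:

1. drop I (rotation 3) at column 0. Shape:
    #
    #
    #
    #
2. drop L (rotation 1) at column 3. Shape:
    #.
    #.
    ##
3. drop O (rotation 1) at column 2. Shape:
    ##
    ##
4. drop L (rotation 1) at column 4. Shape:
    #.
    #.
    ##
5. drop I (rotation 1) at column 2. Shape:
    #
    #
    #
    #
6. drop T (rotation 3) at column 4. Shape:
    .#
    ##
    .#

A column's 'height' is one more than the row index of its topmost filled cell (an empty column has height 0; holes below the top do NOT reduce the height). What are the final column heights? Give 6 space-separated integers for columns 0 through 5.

Drop 1: I rot3 at col 0 lands with bottom-row=0; cleared 0 line(s) (total 0); column heights now [4 0 0 0 0 0], max=4
Drop 2: L rot1 at col 3 lands with bottom-row=0; cleared 0 line(s) (total 0); column heights now [4 0 0 3 1 0], max=4
Drop 3: O rot1 at col 2 lands with bottom-row=3; cleared 0 line(s) (total 0); column heights now [4 0 5 5 1 0], max=5
Drop 4: L rot1 at col 4 lands with bottom-row=1; cleared 0 line(s) (total 0); column heights now [4 0 5 5 4 2], max=5
Drop 5: I rot1 at col 2 lands with bottom-row=5; cleared 0 line(s) (total 0); column heights now [4 0 9 5 4 2], max=9
Drop 6: T rot3 at col 4 lands with bottom-row=3; cleared 0 line(s) (total 0); column heights now [4 0 9 5 5 6], max=9

Answer: 4 0 9 5 5 6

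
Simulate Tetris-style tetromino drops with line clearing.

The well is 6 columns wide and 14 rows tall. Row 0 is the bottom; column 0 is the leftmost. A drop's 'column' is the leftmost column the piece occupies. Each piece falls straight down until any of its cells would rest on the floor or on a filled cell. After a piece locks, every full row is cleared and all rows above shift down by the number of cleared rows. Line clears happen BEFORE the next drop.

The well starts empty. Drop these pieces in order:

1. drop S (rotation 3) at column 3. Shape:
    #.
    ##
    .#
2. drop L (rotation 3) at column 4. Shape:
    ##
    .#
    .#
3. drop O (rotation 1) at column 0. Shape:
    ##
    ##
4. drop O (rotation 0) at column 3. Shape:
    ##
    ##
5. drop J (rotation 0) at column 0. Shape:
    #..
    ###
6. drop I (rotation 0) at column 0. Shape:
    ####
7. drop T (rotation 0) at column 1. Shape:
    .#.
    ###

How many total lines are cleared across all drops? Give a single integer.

Answer: 1

Derivation:
Drop 1: S rot3 at col 3 lands with bottom-row=0; cleared 0 line(s) (total 0); column heights now [0 0 0 3 2 0], max=3
Drop 2: L rot3 at col 4 lands with bottom-row=0; cleared 0 line(s) (total 0); column heights now [0 0 0 3 3 3], max=3
Drop 3: O rot1 at col 0 lands with bottom-row=0; cleared 0 line(s) (total 0); column heights now [2 2 0 3 3 3], max=3
Drop 4: O rot0 at col 3 lands with bottom-row=3; cleared 0 line(s) (total 0); column heights now [2 2 0 5 5 3], max=5
Drop 5: J rot0 at col 0 lands with bottom-row=2; cleared 1 line(s) (total 1); column heights now [3 2 0 4 4 2], max=4
Drop 6: I rot0 at col 0 lands with bottom-row=4; cleared 0 line(s) (total 1); column heights now [5 5 5 5 4 2], max=5
Drop 7: T rot0 at col 1 lands with bottom-row=5; cleared 0 line(s) (total 1); column heights now [5 6 7 6 4 2], max=7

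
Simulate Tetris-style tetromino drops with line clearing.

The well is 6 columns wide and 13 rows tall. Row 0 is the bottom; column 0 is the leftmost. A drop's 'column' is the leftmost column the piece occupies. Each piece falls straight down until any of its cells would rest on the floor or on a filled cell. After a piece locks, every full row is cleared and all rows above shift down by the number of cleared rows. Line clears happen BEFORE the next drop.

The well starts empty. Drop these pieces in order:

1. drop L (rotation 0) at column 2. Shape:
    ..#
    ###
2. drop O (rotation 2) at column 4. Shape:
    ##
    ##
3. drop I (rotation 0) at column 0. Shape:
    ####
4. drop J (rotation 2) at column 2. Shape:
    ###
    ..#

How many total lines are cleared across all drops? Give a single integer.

Answer: 0

Derivation:
Drop 1: L rot0 at col 2 lands with bottom-row=0; cleared 0 line(s) (total 0); column heights now [0 0 1 1 2 0], max=2
Drop 2: O rot2 at col 4 lands with bottom-row=2; cleared 0 line(s) (total 0); column heights now [0 0 1 1 4 4], max=4
Drop 3: I rot0 at col 0 lands with bottom-row=1; cleared 0 line(s) (total 0); column heights now [2 2 2 2 4 4], max=4
Drop 4: J rot2 at col 2 lands with bottom-row=4; cleared 0 line(s) (total 0); column heights now [2 2 6 6 6 4], max=6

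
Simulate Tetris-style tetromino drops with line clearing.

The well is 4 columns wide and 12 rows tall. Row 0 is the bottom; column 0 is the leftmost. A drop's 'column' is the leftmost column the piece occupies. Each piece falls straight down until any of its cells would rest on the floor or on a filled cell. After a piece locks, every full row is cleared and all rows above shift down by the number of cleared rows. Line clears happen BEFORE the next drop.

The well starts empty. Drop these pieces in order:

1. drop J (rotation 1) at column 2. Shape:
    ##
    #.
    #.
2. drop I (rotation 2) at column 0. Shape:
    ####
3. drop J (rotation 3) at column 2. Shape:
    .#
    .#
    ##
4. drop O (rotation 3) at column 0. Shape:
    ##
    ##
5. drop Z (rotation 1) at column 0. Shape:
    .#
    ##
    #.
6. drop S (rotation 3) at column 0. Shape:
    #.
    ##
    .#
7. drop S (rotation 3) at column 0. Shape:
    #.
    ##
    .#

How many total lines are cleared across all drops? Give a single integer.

Answer: 2

Derivation:
Drop 1: J rot1 at col 2 lands with bottom-row=0; cleared 0 line(s) (total 0); column heights now [0 0 3 3], max=3
Drop 2: I rot2 at col 0 lands with bottom-row=3; cleared 1 line(s) (total 1); column heights now [0 0 3 3], max=3
Drop 3: J rot3 at col 2 lands with bottom-row=3; cleared 0 line(s) (total 1); column heights now [0 0 4 6], max=6
Drop 4: O rot3 at col 0 lands with bottom-row=0; cleared 0 line(s) (total 1); column heights now [2 2 4 6], max=6
Drop 5: Z rot1 at col 0 lands with bottom-row=2; cleared 1 line(s) (total 2); column heights now [3 4 3 5], max=5
Drop 6: S rot3 at col 0 lands with bottom-row=4; cleared 0 line(s) (total 2); column heights now [7 6 3 5], max=7
Drop 7: S rot3 at col 0 lands with bottom-row=6; cleared 0 line(s) (total 2); column heights now [9 8 3 5], max=9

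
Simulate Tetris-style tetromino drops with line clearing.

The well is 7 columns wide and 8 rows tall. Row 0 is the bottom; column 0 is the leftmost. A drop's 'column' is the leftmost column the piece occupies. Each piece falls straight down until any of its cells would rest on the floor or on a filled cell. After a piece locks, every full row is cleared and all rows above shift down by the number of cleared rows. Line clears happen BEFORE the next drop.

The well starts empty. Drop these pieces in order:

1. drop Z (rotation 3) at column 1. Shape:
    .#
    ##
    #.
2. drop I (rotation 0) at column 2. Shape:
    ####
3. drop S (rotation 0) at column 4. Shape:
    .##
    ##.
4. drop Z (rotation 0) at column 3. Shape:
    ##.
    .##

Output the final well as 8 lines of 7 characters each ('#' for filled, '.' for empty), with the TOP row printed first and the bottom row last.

Drop 1: Z rot3 at col 1 lands with bottom-row=0; cleared 0 line(s) (total 0); column heights now [0 2 3 0 0 0 0], max=3
Drop 2: I rot0 at col 2 lands with bottom-row=3; cleared 0 line(s) (total 0); column heights now [0 2 4 4 4 4 0], max=4
Drop 3: S rot0 at col 4 lands with bottom-row=4; cleared 0 line(s) (total 0); column heights now [0 2 4 4 5 6 6], max=6
Drop 4: Z rot0 at col 3 lands with bottom-row=6; cleared 0 line(s) (total 0); column heights now [0 2 4 8 8 7 6], max=8

Answer: ...##..
....##.
.....##
....##.
..####.
..#....
.##....
.#.....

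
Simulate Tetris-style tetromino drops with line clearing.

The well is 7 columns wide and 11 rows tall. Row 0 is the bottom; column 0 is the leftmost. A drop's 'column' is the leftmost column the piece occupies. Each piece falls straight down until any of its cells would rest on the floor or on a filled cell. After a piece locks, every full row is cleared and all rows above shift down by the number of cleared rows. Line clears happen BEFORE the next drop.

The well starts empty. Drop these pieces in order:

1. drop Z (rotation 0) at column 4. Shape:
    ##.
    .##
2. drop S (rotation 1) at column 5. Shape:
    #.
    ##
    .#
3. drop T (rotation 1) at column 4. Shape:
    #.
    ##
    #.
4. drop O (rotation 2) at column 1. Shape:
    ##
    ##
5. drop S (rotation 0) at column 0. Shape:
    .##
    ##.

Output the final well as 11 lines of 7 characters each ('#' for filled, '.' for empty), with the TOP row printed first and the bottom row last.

Answer: .......
.......
.......
.......
.......
....#..
....##.
.##.##.
##...##
.##.###
.##..##

Derivation:
Drop 1: Z rot0 at col 4 lands with bottom-row=0; cleared 0 line(s) (total 0); column heights now [0 0 0 0 2 2 1], max=2
Drop 2: S rot1 at col 5 lands with bottom-row=1; cleared 0 line(s) (total 0); column heights now [0 0 0 0 2 4 3], max=4
Drop 3: T rot1 at col 4 lands with bottom-row=3; cleared 0 line(s) (total 0); column heights now [0 0 0 0 6 5 3], max=6
Drop 4: O rot2 at col 1 lands with bottom-row=0; cleared 0 line(s) (total 0); column heights now [0 2 2 0 6 5 3], max=6
Drop 5: S rot0 at col 0 lands with bottom-row=2; cleared 0 line(s) (total 0); column heights now [3 4 4 0 6 5 3], max=6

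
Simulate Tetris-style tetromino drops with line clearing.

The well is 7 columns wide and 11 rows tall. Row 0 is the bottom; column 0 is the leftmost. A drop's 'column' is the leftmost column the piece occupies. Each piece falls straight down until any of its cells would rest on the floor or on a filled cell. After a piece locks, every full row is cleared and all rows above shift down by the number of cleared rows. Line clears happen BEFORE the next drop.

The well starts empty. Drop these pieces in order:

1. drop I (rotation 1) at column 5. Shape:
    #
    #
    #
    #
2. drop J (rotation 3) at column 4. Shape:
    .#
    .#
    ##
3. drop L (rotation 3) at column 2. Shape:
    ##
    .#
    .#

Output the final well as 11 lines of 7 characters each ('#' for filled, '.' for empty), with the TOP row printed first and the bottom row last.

Drop 1: I rot1 at col 5 lands with bottom-row=0; cleared 0 line(s) (total 0); column heights now [0 0 0 0 0 4 0], max=4
Drop 2: J rot3 at col 4 lands with bottom-row=4; cleared 0 line(s) (total 0); column heights now [0 0 0 0 5 7 0], max=7
Drop 3: L rot3 at col 2 lands with bottom-row=0; cleared 0 line(s) (total 0); column heights now [0 0 3 3 5 7 0], max=7

Answer: .......
.......
.......
.......
.....#.
.....#.
....##.
.....#.
..##.#.
...#.#.
...#.#.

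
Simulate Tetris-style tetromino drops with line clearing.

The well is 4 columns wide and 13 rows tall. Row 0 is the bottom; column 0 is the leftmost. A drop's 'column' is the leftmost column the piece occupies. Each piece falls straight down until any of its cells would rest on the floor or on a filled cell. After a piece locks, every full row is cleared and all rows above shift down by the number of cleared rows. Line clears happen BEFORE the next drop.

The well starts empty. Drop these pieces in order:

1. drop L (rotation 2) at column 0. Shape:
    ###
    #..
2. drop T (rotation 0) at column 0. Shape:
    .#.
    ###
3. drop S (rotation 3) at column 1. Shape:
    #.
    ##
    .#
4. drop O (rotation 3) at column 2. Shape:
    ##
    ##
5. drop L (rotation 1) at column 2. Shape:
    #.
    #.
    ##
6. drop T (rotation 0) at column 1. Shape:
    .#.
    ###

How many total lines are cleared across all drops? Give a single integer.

Answer: 0

Derivation:
Drop 1: L rot2 at col 0 lands with bottom-row=0; cleared 0 line(s) (total 0); column heights now [2 2 2 0], max=2
Drop 2: T rot0 at col 0 lands with bottom-row=2; cleared 0 line(s) (total 0); column heights now [3 4 3 0], max=4
Drop 3: S rot3 at col 1 lands with bottom-row=3; cleared 0 line(s) (total 0); column heights now [3 6 5 0], max=6
Drop 4: O rot3 at col 2 lands with bottom-row=5; cleared 0 line(s) (total 0); column heights now [3 6 7 7], max=7
Drop 5: L rot1 at col 2 lands with bottom-row=7; cleared 0 line(s) (total 0); column heights now [3 6 10 8], max=10
Drop 6: T rot0 at col 1 lands with bottom-row=10; cleared 0 line(s) (total 0); column heights now [3 11 12 11], max=12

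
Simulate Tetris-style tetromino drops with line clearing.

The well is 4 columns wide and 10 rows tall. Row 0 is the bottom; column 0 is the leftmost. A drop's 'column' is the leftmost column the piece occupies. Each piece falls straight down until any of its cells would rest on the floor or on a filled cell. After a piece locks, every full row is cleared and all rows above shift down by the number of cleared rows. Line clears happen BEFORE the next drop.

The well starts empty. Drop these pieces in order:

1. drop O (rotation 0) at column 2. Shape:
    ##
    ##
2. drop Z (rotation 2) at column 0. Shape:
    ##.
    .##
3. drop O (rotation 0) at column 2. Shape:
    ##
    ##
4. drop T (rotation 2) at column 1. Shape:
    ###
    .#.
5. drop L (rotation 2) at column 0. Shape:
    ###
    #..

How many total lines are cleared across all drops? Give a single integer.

Answer: 2

Derivation:
Drop 1: O rot0 at col 2 lands with bottom-row=0; cleared 0 line(s) (total 0); column heights now [0 0 2 2], max=2
Drop 2: Z rot2 at col 0 lands with bottom-row=2; cleared 0 line(s) (total 0); column heights now [4 4 3 2], max=4
Drop 3: O rot0 at col 2 lands with bottom-row=3; cleared 1 line(s) (total 1); column heights now [0 3 4 4], max=4
Drop 4: T rot2 at col 1 lands with bottom-row=4; cleared 0 line(s) (total 1); column heights now [0 6 6 6], max=6
Drop 5: L rot2 at col 0 lands with bottom-row=5; cleared 1 line(s) (total 2); column heights now [6 6 6 4], max=6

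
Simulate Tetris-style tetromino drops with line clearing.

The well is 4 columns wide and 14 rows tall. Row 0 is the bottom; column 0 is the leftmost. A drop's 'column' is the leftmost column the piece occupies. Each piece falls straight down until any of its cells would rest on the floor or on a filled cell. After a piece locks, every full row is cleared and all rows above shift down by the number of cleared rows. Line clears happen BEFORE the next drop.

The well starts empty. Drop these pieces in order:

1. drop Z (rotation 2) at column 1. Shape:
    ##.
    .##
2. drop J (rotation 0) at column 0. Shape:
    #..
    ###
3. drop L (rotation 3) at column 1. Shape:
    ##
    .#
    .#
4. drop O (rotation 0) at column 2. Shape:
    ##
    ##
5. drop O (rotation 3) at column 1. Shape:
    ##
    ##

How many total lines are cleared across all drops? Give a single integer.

Drop 1: Z rot2 at col 1 lands with bottom-row=0; cleared 0 line(s) (total 0); column heights now [0 2 2 1], max=2
Drop 2: J rot0 at col 0 lands with bottom-row=2; cleared 0 line(s) (total 0); column heights now [4 3 3 1], max=4
Drop 3: L rot3 at col 1 lands with bottom-row=3; cleared 0 line(s) (total 0); column heights now [4 6 6 1], max=6
Drop 4: O rot0 at col 2 lands with bottom-row=6; cleared 0 line(s) (total 0); column heights now [4 6 8 8], max=8
Drop 5: O rot3 at col 1 lands with bottom-row=8; cleared 0 line(s) (total 0); column heights now [4 10 10 8], max=10

Answer: 0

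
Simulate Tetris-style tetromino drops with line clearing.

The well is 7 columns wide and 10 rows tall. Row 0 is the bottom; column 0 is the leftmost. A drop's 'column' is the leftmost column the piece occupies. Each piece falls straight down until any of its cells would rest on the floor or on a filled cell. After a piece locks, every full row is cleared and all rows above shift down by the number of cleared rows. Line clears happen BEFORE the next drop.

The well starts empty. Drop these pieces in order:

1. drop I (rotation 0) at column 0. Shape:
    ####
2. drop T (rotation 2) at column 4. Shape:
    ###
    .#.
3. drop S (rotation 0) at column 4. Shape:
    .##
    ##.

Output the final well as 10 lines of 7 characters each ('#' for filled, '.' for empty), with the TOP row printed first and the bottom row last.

Drop 1: I rot0 at col 0 lands with bottom-row=0; cleared 0 line(s) (total 0); column heights now [1 1 1 1 0 0 0], max=1
Drop 2: T rot2 at col 4 lands with bottom-row=0; cleared 0 line(s) (total 0); column heights now [1 1 1 1 2 2 2], max=2
Drop 3: S rot0 at col 4 lands with bottom-row=2; cleared 0 line(s) (total 0); column heights now [1 1 1 1 3 4 4], max=4

Answer: .......
.......
.......
.......
.......
.......
.....##
....##.
....###
####.#.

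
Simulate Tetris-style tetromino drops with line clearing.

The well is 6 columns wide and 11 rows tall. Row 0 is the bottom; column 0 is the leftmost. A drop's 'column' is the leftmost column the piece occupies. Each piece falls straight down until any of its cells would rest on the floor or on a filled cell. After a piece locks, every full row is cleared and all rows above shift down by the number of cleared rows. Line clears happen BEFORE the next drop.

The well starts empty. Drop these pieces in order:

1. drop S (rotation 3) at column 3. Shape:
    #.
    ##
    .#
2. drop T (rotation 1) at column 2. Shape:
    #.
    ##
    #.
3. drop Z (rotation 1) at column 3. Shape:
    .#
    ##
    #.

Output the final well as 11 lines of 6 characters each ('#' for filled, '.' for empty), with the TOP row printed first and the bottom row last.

Drop 1: S rot3 at col 3 lands with bottom-row=0; cleared 0 line(s) (total 0); column heights now [0 0 0 3 2 0], max=3
Drop 2: T rot1 at col 2 lands with bottom-row=2; cleared 0 line(s) (total 0); column heights now [0 0 5 4 2 0], max=5
Drop 3: Z rot1 at col 3 lands with bottom-row=4; cleared 0 line(s) (total 0); column heights now [0 0 5 6 7 0], max=7

Answer: ......
......
......
......
....#.
...##.
..##..
..##..
..##..
...##.
....#.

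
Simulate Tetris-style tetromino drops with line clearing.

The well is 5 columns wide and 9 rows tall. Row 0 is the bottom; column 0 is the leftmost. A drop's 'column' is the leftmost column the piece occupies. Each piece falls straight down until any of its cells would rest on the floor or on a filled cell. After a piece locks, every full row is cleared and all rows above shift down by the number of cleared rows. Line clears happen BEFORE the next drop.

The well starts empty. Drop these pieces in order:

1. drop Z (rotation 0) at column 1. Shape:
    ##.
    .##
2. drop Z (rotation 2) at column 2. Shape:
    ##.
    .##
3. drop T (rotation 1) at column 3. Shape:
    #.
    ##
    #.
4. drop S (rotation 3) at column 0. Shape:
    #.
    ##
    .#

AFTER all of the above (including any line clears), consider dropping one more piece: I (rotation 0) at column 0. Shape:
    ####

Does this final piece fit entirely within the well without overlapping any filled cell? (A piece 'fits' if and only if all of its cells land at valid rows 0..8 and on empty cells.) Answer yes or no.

Answer: yes

Derivation:
Drop 1: Z rot0 at col 1 lands with bottom-row=0; cleared 0 line(s) (total 0); column heights now [0 2 2 1 0], max=2
Drop 2: Z rot2 at col 2 lands with bottom-row=1; cleared 0 line(s) (total 0); column heights now [0 2 3 3 2], max=3
Drop 3: T rot1 at col 3 lands with bottom-row=3; cleared 0 line(s) (total 0); column heights now [0 2 3 6 5], max=6
Drop 4: S rot3 at col 0 lands with bottom-row=2; cleared 0 line(s) (total 0); column heights now [5 4 3 6 5], max=6
Test piece I rot0 at col 0 (width 4): heights before test = [5 4 3 6 5]; fits = True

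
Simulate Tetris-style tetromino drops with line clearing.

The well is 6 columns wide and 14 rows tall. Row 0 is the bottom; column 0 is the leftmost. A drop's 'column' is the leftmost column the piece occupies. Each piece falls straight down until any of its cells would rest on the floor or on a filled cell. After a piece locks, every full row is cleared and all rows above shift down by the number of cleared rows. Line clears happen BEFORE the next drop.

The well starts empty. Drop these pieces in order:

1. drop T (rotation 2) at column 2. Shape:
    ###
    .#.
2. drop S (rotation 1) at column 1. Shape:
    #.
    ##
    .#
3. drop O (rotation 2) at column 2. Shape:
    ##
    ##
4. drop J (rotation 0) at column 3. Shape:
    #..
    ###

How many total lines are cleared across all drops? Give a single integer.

Answer: 0

Derivation:
Drop 1: T rot2 at col 2 lands with bottom-row=0; cleared 0 line(s) (total 0); column heights now [0 0 2 2 2 0], max=2
Drop 2: S rot1 at col 1 lands with bottom-row=2; cleared 0 line(s) (total 0); column heights now [0 5 4 2 2 0], max=5
Drop 3: O rot2 at col 2 lands with bottom-row=4; cleared 0 line(s) (total 0); column heights now [0 5 6 6 2 0], max=6
Drop 4: J rot0 at col 3 lands with bottom-row=6; cleared 0 line(s) (total 0); column heights now [0 5 6 8 7 7], max=8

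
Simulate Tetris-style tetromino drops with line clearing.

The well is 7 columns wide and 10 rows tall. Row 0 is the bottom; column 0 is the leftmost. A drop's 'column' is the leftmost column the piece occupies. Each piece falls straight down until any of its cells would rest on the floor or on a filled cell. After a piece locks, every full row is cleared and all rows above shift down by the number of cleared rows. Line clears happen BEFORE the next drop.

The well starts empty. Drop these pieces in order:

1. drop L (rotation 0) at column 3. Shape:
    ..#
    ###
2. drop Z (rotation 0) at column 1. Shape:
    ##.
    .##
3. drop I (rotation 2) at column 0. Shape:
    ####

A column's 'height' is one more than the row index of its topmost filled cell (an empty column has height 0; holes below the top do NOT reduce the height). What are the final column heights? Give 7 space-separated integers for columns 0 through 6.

Drop 1: L rot0 at col 3 lands with bottom-row=0; cleared 0 line(s) (total 0); column heights now [0 0 0 1 1 2 0], max=2
Drop 2: Z rot0 at col 1 lands with bottom-row=1; cleared 0 line(s) (total 0); column heights now [0 3 3 2 1 2 0], max=3
Drop 3: I rot2 at col 0 lands with bottom-row=3; cleared 0 line(s) (total 0); column heights now [4 4 4 4 1 2 0], max=4

Answer: 4 4 4 4 1 2 0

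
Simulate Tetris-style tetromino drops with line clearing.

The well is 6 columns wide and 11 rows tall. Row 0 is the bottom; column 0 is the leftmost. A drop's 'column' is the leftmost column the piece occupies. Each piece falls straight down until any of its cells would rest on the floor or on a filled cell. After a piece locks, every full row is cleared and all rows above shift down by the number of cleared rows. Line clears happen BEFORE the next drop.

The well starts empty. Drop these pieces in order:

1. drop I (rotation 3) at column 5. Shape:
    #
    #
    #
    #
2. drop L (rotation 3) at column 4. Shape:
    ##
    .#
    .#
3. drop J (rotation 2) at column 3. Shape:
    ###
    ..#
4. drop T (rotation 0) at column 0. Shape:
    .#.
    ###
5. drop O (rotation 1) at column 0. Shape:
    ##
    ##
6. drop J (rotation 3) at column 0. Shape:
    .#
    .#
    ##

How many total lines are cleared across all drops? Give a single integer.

Answer: 0

Derivation:
Drop 1: I rot3 at col 5 lands with bottom-row=0; cleared 0 line(s) (total 0); column heights now [0 0 0 0 0 4], max=4
Drop 2: L rot3 at col 4 lands with bottom-row=4; cleared 0 line(s) (total 0); column heights now [0 0 0 0 7 7], max=7
Drop 3: J rot2 at col 3 lands with bottom-row=7; cleared 0 line(s) (total 0); column heights now [0 0 0 9 9 9], max=9
Drop 4: T rot0 at col 0 lands with bottom-row=0; cleared 0 line(s) (total 0); column heights now [1 2 1 9 9 9], max=9
Drop 5: O rot1 at col 0 lands with bottom-row=2; cleared 0 line(s) (total 0); column heights now [4 4 1 9 9 9], max=9
Drop 6: J rot3 at col 0 lands with bottom-row=4; cleared 0 line(s) (total 0); column heights now [5 7 1 9 9 9], max=9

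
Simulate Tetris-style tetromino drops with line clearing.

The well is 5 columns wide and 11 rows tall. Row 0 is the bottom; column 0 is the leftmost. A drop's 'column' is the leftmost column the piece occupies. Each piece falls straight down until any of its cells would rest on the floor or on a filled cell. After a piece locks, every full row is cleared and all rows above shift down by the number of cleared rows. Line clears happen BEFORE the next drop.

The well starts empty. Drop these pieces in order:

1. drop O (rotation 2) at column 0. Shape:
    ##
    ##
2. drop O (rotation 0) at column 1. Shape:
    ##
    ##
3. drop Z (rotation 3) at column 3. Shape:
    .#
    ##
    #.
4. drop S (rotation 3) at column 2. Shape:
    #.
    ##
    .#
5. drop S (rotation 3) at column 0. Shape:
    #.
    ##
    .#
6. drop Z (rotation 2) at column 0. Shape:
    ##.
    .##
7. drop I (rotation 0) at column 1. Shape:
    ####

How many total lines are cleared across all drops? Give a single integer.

Answer: 0

Derivation:
Drop 1: O rot2 at col 0 lands with bottom-row=0; cleared 0 line(s) (total 0); column heights now [2 2 0 0 0], max=2
Drop 2: O rot0 at col 1 lands with bottom-row=2; cleared 0 line(s) (total 0); column heights now [2 4 4 0 0], max=4
Drop 3: Z rot3 at col 3 lands with bottom-row=0; cleared 0 line(s) (total 0); column heights now [2 4 4 2 3], max=4
Drop 4: S rot3 at col 2 lands with bottom-row=3; cleared 0 line(s) (total 0); column heights now [2 4 6 5 3], max=6
Drop 5: S rot3 at col 0 lands with bottom-row=4; cleared 0 line(s) (total 0); column heights now [7 6 6 5 3], max=7
Drop 6: Z rot2 at col 0 lands with bottom-row=6; cleared 0 line(s) (total 0); column heights now [8 8 7 5 3], max=8
Drop 7: I rot0 at col 1 lands with bottom-row=8; cleared 0 line(s) (total 0); column heights now [8 9 9 9 9], max=9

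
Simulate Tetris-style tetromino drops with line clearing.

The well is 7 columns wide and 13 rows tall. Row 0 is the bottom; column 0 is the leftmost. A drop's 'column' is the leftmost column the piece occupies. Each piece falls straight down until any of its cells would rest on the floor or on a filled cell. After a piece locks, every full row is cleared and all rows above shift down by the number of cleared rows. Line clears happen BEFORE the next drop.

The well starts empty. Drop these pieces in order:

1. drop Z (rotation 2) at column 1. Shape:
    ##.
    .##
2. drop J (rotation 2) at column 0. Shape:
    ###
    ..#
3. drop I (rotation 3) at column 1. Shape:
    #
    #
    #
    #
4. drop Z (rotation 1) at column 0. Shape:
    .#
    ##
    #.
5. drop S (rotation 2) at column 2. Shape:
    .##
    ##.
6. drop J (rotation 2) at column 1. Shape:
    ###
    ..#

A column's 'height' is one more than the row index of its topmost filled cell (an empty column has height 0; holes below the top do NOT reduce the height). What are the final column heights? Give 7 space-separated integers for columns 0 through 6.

Drop 1: Z rot2 at col 1 lands with bottom-row=0; cleared 0 line(s) (total 0); column heights now [0 2 2 1 0 0 0], max=2
Drop 2: J rot2 at col 0 lands with bottom-row=2; cleared 0 line(s) (total 0); column heights now [4 4 4 1 0 0 0], max=4
Drop 3: I rot3 at col 1 lands with bottom-row=4; cleared 0 line(s) (total 0); column heights now [4 8 4 1 0 0 0], max=8
Drop 4: Z rot1 at col 0 lands with bottom-row=7; cleared 0 line(s) (total 0); column heights now [9 10 4 1 0 0 0], max=10
Drop 5: S rot2 at col 2 lands with bottom-row=4; cleared 0 line(s) (total 0); column heights now [9 10 5 6 6 0 0], max=10
Drop 6: J rot2 at col 1 lands with bottom-row=9; cleared 0 line(s) (total 0); column heights now [9 11 11 11 6 0 0], max=11

Answer: 9 11 11 11 6 0 0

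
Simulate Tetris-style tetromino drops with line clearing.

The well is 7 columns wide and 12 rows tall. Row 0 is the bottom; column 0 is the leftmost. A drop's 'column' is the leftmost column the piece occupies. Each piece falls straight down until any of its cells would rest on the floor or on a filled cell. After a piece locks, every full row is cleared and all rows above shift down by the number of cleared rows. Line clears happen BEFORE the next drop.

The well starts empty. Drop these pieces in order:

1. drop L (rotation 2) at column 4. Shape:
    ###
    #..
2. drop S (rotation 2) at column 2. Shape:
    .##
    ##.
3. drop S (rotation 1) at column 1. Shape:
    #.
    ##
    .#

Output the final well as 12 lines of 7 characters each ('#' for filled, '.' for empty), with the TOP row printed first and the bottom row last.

Answer: .......
.......
.......
.......
.......
.......
.......
.#.....
.##....
..###..
..#####
....#..

Derivation:
Drop 1: L rot2 at col 4 lands with bottom-row=0; cleared 0 line(s) (total 0); column heights now [0 0 0 0 2 2 2], max=2
Drop 2: S rot2 at col 2 lands with bottom-row=1; cleared 0 line(s) (total 0); column heights now [0 0 2 3 3 2 2], max=3
Drop 3: S rot1 at col 1 lands with bottom-row=2; cleared 0 line(s) (total 0); column heights now [0 5 4 3 3 2 2], max=5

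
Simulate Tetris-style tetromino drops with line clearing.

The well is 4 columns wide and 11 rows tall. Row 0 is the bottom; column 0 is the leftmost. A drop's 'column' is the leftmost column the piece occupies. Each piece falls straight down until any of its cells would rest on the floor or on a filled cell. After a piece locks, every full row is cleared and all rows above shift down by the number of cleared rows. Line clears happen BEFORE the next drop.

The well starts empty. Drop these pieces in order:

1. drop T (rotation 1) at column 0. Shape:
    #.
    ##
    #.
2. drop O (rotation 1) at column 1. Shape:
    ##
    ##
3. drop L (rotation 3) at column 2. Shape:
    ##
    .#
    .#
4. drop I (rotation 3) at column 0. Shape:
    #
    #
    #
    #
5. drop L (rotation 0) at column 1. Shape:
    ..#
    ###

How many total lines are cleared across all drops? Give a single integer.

Drop 1: T rot1 at col 0 lands with bottom-row=0; cleared 0 line(s) (total 0); column heights now [3 2 0 0], max=3
Drop 2: O rot1 at col 1 lands with bottom-row=2; cleared 0 line(s) (total 0); column heights now [3 4 4 0], max=4
Drop 3: L rot3 at col 2 lands with bottom-row=2; cleared 1 line(s) (total 1); column heights now [2 3 4 4], max=4
Drop 4: I rot3 at col 0 lands with bottom-row=2; cleared 1 line(s) (total 2); column heights now [5 2 3 3], max=5
Drop 5: L rot0 at col 1 lands with bottom-row=3; cleared 1 line(s) (total 3); column heights now [4 2 3 4], max=4

Answer: 3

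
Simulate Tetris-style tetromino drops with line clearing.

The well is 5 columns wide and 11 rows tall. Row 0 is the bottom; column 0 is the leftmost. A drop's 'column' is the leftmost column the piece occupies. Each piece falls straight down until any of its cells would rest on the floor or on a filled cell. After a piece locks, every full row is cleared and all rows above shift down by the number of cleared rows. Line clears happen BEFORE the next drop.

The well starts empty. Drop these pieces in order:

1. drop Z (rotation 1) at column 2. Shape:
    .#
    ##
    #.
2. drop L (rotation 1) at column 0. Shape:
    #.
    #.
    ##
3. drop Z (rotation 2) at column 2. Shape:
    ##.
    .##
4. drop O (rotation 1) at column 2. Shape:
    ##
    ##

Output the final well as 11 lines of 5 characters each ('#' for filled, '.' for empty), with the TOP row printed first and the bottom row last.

Answer: .....
.....
.....
.....
..##.
..##.
..##.
...##
#..#.
#.##.
###..

Derivation:
Drop 1: Z rot1 at col 2 lands with bottom-row=0; cleared 0 line(s) (total 0); column heights now [0 0 2 3 0], max=3
Drop 2: L rot1 at col 0 lands with bottom-row=0; cleared 0 line(s) (total 0); column heights now [3 1 2 3 0], max=3
Drop 3: Z rot2 at col 2 lands with bottom-row=3; cleared 0 line(s) (total 0); column heights now [3 1 5 5 4], max=5
Drop 4: O rot1 at col 2 lands with bottom-row=5; cleared 0 line(s) (total 0); column heights now [3 1 7 7 4], max=7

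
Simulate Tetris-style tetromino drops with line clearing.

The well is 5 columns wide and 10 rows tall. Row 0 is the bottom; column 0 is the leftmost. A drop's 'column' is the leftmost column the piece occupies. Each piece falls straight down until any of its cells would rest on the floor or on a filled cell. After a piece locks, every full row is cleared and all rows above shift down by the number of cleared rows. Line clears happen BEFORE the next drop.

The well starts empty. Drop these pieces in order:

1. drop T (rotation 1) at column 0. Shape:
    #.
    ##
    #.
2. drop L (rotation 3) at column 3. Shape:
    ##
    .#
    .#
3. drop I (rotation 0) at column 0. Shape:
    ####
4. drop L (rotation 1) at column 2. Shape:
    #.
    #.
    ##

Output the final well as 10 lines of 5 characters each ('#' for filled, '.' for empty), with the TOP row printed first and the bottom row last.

Answer: .....
.....
.....
..#..
..#..
..##.
####.
#..##
##..#
#...#

Derivation:
Drop 1: T rot1 at col 0 lands with bottom-row=0; cleared 0 line(s) (total 0); column heights now [3 2 0 0 0], max=3
Drop 2: L rot3 at col 3 lands with bottom-row=0; cleared 0 line(s) (total 0); column heights now [3 2 0 3 3], max=3
Drop 3: I rot0 at col 0 lands with bottom-row=3; cleared 0 line(s) (total 0); column heights now [4 4 4 4 3], max=4
Drop 4: L rot1 at col 2 lands with bottom-row=4; cleared 0 line(s) (total 0); column heights now [4 4 7 5 3], max=7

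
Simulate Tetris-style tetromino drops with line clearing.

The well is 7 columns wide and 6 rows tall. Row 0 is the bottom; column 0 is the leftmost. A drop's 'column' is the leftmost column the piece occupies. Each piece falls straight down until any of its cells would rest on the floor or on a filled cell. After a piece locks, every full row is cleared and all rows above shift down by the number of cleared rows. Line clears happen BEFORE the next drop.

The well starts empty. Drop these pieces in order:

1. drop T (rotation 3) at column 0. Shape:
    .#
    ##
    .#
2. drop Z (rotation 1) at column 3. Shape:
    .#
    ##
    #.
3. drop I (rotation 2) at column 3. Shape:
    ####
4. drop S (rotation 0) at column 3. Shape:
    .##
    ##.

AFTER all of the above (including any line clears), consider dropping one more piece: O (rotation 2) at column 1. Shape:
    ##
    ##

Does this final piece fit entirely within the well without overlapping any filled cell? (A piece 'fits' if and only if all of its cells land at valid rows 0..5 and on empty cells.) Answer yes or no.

Answer: yes

Derivation:
Drop 1: T rot3 at col 0 lands with bottom-row=0; cleared 0 line(s) (total 0); column heights now [2 3 0 0 0 0 0], max=3
Drop 2: Z rot1 at col 3 lands with bottom-row=0; cleared 0 line(s) (total 0); column heights now [2 3 0 2 3 0 0], max=3
Drop 3: I rot2 at col 3 lands with bottom-row=3; cleared 0 line(s) (total 0); column heights now [2 3 0 4 4 4 4], max=4
Drop 4: S rot0 at col 3 lands with bottom-row=4; cleared 0 line(s) (total 0); column heights now [2 3 0 5 6 6 4], max=6
Test piece O rot2 at col 1 (width 2): heights before test = [2 3 0 5 6 6 4]; fits = True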